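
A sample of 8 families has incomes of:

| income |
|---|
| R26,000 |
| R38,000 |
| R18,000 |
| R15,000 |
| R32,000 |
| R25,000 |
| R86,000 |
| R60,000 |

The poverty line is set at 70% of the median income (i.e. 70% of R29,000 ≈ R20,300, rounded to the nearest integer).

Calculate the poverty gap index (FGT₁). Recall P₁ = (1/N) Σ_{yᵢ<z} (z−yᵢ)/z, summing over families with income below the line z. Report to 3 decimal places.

Below z: R15,000, R18,000 (q = 2 of N = 8).
Gap ratios (z−y)/z: (20300−15000)/20300 = 0.2611; (20300−18000)/20300 = 0.1133.
Sum of shortfalls = 0.374384; P₁ averages over all N: 0.374384 / 8 = 0.047.

0.047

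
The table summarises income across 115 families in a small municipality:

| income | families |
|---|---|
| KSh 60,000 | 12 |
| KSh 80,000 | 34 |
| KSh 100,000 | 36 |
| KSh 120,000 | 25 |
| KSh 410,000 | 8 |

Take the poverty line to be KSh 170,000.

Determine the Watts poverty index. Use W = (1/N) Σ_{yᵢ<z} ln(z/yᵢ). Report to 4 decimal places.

0.5734

Incomes under z: 12×KSh 60,000, 34×KSh 80,000, 36×KSh 100,000, 25×KSh 120,000 (q = 107 of N = 115).
Log shortfalls: ln(170000/60000) = 1.0415 (×12); ln(170000/80000) = 0.7538 (×34); ln(170000/100000) = 0.5306 (×36); ln(170000/120000) = 0.3483 (×25).
W = 65.935972 / 115 = 0.5734.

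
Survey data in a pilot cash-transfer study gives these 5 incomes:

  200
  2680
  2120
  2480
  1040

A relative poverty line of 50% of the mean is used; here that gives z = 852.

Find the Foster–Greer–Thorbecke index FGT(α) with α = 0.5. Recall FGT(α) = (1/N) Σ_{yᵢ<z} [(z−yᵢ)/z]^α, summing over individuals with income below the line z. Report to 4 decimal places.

0.1750

Below z: 200 (q = 1 of N = 5).
Gap ratios (z−y)/z: (852−200)/852 = 0.7653.
Raised to α = 0.5: 0.87479.
Sum = 0.874790; FGT(0.5) = 0.874790 / 5 = 0.1750.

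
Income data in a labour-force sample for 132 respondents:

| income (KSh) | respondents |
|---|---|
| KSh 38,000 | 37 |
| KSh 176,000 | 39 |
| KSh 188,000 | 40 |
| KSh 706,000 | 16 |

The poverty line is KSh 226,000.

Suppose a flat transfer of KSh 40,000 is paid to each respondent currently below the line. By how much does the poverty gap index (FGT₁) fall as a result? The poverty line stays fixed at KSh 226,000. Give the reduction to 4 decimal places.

0.1529

Before: below the line — 37×KSh 38,000, 39×KSh 176,000, 40×KSh 188,000; poverty gap index (FGT₁) = 0.349490.
After the KSh 40,000 transfer: below the line — 37×KSh 78,000, 39×KSh 216,000; poverty gap index (FGT₁) = 0.196634.
Reduction = 0.349490 − 0.196634 = 0.1529.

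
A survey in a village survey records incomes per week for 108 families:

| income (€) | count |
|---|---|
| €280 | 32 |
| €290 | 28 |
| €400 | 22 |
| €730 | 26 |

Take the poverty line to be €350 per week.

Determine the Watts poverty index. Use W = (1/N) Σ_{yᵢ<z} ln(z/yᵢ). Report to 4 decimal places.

Below z: 32×€280, 28×€290 (q = 60 of N = 108).
Log shortfalls: ln(350/280) = 0.2231 (×32); ln(350/290) = 0.1881 (×28).
W = 12.406056 / 108 = 0.1149.

0.1149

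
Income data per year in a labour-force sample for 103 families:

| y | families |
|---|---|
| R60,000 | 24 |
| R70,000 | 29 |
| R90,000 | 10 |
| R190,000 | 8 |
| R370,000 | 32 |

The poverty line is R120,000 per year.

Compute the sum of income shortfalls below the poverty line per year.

Below the line: 24×R60,000, 29×R70,000, 10×R90,000 (q = 63 of N = 103).
Individual gaps: 24×(120000−60000) = 1440000; 29×(120000−70000) = 1450000; 10×(120000−90000) = 300000.
Aggregate gap = R3,190,000.

R3,190,000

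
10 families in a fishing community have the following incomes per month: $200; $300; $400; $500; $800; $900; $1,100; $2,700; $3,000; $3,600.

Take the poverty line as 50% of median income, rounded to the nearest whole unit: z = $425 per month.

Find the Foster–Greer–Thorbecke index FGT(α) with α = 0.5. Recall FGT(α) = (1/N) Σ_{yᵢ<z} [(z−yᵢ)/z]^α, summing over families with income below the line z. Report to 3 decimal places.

Below z: $200, $300, $400 (q = 3 of N = 10).
Relative gaps: (425−200)/425 = 0.5294; (425−300)/425 = 0.2941; (425−400)/425 = 0.0588.
Raised to α = 0.5: 0.72761; 0.54233; 0.24254.
Sum = 1.512469; FGT(0.5) = 1.512469 / 10 = 0.151.

0.151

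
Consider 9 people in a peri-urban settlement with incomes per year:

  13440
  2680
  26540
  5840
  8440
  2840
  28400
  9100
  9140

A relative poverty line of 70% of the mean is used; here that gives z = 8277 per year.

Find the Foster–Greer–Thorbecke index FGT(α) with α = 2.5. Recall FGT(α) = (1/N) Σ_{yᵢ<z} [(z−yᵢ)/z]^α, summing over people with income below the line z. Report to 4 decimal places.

Below the line: 2680, 2840, 5840 (q = 3 of N = 9).
Normalized shortfalls: (8277−2680)/8277 = 0.6762; (8277−2840)/8277 = 0.6569; (8277−5840)/8277 = 0.2944.
Raised to α = 2.5: 0.37602; 0.34972; 0.04704.
Sum = 0.772771; FGT(2.5) = 0.772771 / 9 = 0.0859.

0.0859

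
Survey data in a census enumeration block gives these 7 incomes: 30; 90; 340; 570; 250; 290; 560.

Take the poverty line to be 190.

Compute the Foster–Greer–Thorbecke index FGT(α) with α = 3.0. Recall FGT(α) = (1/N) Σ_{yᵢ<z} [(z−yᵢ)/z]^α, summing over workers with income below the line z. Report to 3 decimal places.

0.106

Poor units: 30, 90 (q = 2 of N = 7).
Shortfall ratios: (190−30)/190 = 0.8421; (190−90)/190 = 0.5263.
Raised to α = 3.0: 0.59717; 0.14579.
Sum = 0.742965; FGT(3.0) = 0.742965 / 7 = 0.106.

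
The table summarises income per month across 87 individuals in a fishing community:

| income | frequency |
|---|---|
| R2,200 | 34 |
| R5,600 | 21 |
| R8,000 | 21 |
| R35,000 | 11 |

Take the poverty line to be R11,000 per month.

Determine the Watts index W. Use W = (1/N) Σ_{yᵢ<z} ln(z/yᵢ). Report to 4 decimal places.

Below z: 34×R2,200, 21×R5,600, 21×R8,000 (q = 76 of N = 87).
Log shortfalls: ln(11000/2200) = 1.6094 (×34); ln(11000/5600) = 0.6751 (×21); ln(11000/8000) = 0.3185 (×21).
W = 75.586120 / 87 = 0.8688.

0.8688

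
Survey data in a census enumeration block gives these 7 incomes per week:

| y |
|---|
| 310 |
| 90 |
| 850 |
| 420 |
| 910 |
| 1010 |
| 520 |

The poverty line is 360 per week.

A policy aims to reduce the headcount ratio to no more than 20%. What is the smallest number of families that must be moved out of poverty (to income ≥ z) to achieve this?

2 of the 7 families are poor, so H = 2/7 = 0.286.
A headcount ratio of at most 20% allows at most ⌊0.20 × 7⌋ = 1 poor families.
So at least 2 − 1 = 1 must be lifted.

1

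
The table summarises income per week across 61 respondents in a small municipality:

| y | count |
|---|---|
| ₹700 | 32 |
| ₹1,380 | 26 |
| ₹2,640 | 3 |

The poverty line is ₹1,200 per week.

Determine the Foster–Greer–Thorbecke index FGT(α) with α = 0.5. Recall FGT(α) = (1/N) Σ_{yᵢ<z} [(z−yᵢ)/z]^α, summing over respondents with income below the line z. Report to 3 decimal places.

Below the line: 32×₹700 (q = 32 of N = 61).
Relative gaps: (1200−700)/1200 = 0.4167 (×32).
Raised to α = 0.5: 0.64550 (×32).
Sum = 20.655911; FGT(0.5) = 20.655911 / 61 = 0.339.

0.339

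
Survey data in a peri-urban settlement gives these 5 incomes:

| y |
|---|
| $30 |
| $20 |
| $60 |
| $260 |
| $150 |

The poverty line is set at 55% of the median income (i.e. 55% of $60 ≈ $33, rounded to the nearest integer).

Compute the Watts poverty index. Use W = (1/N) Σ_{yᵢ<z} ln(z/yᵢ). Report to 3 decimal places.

Below z: $20, $30 (q = 2 of N = 5).
Log shortfalls: ln(33/20) = 0.5008; ln(33/30) = 0.0953.
W = 0.596085 / 5 = 0.119.

0.119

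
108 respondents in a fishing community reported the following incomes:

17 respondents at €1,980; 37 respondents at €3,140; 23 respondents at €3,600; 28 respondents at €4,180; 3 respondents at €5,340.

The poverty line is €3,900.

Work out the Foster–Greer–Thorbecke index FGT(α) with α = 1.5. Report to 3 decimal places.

0.088

Below the line: 17×€1,980, 37×€3,140, 23×€3,600 (q = 77 of N = 108).
Shortfall ratios: (3900−1980)/3900 = 0.4923 (×17); (3900−3140)/3900 = 0.1949 (×37); (3900−3600)/3900 = 0.0769 (×23).
Raised to α = 1.5: 0.34543 (×17); 0.08602 (×37); 0.02133 (×23).
Sum = 9.545853; FGT(1.5) = 9.545853 / 108 = 0.088.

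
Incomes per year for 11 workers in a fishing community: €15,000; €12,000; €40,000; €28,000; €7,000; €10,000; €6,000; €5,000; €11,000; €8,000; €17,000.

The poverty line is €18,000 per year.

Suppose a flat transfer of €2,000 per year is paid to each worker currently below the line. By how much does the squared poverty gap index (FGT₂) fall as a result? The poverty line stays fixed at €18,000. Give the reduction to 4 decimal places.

Before: below the line — €5,000, €6,000, €7,000, €8,000, €10,000, €11,000, €12,000, €15,000, €17,000; squared poverty gap index (FGT₂) = 0.194444.
After the €2,000 transfer: below the line — €7,000, €8,000, €9,000, €10,000, €12,000, €13,000, €14,000, €17,000; squared poverty gap index (FGT₂) = 0.124579.
Reduction = 0.194444 − 0.124579 = 0.0699.

0.0699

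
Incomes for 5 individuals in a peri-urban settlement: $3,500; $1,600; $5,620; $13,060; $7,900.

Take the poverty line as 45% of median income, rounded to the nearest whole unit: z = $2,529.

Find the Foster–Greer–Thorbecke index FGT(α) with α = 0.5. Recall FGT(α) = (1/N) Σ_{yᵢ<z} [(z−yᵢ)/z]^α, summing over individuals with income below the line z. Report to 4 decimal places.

Poor units: $1,600 (q = 1 of N = 5).
Normalized shortfalls: (2529−1600)/2529 = 0.3673.
Raised to α = 0.5: 0.60608.
Sum = 0.606085; FGT(0.5) = 0.606085 / 5 = 0.1212.

0.1212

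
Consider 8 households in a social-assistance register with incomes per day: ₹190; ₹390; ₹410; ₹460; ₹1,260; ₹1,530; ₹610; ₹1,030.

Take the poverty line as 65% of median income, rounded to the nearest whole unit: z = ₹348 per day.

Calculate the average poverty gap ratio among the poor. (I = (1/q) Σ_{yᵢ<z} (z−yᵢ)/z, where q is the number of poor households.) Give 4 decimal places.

Below z: ₹190 (q = 1 of N = 8).
Shortfall ratios (z−y)/z: 0.4540; sum = 0.454023.
I averages over the q = 1 poor units only: 0.454023 / 1 = 0.4540.

0.4540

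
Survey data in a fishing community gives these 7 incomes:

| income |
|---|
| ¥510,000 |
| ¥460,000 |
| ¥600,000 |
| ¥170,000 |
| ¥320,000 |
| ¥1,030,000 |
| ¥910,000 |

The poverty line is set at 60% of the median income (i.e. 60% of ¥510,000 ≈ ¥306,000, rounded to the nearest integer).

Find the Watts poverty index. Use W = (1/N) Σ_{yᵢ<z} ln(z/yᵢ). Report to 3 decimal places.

0.084

Below the line: ¥170,000 (q = 1 of N = 7).
ln(z/y) terms: ln(306000/170000) = 0.5878.
W = 0.587787 / 7 = 0.084.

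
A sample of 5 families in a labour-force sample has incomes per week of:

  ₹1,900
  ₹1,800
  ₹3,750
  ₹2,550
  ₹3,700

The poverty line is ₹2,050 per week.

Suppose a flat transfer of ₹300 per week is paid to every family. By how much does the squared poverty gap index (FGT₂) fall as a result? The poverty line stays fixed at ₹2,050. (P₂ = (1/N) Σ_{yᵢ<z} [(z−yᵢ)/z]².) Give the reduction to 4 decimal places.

Before: below the line — ₹1,800, ₹1,900; squared poverty gap index (FGT₂) = 0.004045.
After the ₹300 transfer: below the line — none; squared poverty gap index (FGT₂) = 0.000000.
Reduction = 0.004045 − 0.000000 = 0.0040.

0.0040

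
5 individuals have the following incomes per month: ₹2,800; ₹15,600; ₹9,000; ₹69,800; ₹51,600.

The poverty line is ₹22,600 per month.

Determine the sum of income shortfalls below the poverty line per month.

₹40,400

Incomes under z: ₹2,800, ₹9,000, ₹15,600 (q = 3 of N = 5).
Individual gaps: 22600−2800 = 19800; 22600−9000 = 13600; 22600−15600 = 7000.
Aggregate gap = ₹40,400.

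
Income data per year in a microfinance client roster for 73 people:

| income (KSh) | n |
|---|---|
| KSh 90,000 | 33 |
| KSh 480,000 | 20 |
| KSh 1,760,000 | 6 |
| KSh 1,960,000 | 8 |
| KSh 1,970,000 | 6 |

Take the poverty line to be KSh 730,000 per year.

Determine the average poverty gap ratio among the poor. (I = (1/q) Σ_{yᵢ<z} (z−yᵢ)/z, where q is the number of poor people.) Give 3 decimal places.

0.675

Below z: 33×KSh 90,000, 20×KSh 480,000 (q = 53 of N = 73).
Relative gaps: 0.8767 (×33), 0.3425 (×20); sum = 35.780822.
The income-gap ratio divides by q (the poor only): 35.780822 / 53 = 0.675.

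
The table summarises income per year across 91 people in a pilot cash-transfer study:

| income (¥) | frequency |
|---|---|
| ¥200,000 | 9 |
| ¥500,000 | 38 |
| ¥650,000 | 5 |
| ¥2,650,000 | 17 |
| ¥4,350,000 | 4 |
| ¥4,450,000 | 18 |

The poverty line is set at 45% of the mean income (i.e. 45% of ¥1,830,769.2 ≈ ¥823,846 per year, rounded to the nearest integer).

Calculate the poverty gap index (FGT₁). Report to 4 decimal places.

0.2506

Below the line: 9×¥200,000, 38×¥500,000, 5×¥650,000 (q = 52 of N = 91).
Gap ratios (z−y)/z: (823846−200000)/823846 = 0.7572 (×9); (823846−500000)/823846 = 0.3931 (×38); (823846−650000)/823846 = 0.2110 (×5).
Σ = 22.807651. Dividing by the full population N = 91 gives P₁ = 0.2506.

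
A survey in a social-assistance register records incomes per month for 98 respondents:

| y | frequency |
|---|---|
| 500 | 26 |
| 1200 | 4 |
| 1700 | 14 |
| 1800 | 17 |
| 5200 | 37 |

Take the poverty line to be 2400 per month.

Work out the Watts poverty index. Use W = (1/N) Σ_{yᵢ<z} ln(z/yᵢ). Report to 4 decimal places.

0.5436

Below z: 26×500, 4×1200, 14×1700, 17×1800 (q = 61 of N = 98).
ln(z/y) terms: ln(2400/500) = 1.5686 (×26); ln(2400/1200) = 0.6931 (×4); ln(2400/1700) = 0.3448 (×14); ln(2400/1800) = 0.2877 (×17).
W = 53.274965 / 98 = 0.5436.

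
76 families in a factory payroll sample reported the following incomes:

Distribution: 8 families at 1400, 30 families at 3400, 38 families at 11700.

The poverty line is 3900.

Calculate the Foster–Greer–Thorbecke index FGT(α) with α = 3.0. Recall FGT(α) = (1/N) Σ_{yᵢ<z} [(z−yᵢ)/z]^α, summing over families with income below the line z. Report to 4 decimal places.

0.0286

Poor units: 8×1400, 30×3400 (q = 38 of N = 76).
Normalized shortfalls: (3900−1400)/3900 = 0.6410 (×8); (3900−3400)/3900 = 0.1282 (×30).
Raised to α = 3.0: 0.26341 (×8); 0.00211 (×30).
Sum = 2.170468; FGT(3.0) = 2.170468 / 76 = 0.0286.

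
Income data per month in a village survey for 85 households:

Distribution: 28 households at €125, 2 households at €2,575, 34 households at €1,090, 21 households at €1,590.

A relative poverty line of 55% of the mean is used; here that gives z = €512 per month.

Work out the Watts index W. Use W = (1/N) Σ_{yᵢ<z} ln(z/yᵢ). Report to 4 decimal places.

0.4645

Below the line: 28×€125 (q = 28 of N = 85).
Log shortfalls: ln(512/125) = 1.4100 (×28).
W = 39.480305 / 85 = 0.4645.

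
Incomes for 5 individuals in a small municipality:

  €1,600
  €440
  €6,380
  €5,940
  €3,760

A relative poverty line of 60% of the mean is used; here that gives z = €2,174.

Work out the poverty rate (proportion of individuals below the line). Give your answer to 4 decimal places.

0.4000

2 of the 5 individuals have income below €2,174.
H = 2/5 = 0.4000.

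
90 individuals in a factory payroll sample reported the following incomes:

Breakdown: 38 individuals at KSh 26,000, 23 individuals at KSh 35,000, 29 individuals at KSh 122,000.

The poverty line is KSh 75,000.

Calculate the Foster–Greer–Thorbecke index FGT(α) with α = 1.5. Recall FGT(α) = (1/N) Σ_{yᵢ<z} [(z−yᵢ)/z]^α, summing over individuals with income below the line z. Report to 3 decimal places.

0.323

Incomes under z: 38×KSh 26,000, 23×KSh 35,000 (q = 61 of N = 90).
Shortfall ratios: (75000−26000)/75000 = 0.6533 (×38); (75000−35000)/75000 = 0.5333 (×23).
Raised to α = 1.5: 0.52808 (×38); 0.38949 (×23).
Sum = 29.025462; FGT(1.5) = 29.025462 / 90 = 0.323.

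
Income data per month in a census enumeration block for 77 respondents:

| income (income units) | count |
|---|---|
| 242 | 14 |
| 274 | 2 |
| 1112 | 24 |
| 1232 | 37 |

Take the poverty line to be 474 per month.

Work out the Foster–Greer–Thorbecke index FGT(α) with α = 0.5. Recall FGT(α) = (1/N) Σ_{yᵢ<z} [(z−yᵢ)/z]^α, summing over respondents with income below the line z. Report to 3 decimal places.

Below the line: 14×242, 2×274 (q = 16 of N = 77).
Shortfall ratios: (474−242)/474 = 0.4895 (×14); (474−274)/474 = 0.4219 (×2).
Raised to α = 0.5: 0.69961 (×14); 0.64957 (×2).
Sum = 11.093653; FGT(0.5) = 11.093653 / 77 = 0.144.

0.144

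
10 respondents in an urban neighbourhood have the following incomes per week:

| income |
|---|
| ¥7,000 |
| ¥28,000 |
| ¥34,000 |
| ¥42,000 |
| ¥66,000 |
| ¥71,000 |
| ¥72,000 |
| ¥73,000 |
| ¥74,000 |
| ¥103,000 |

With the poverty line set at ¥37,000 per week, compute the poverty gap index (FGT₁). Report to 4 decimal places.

Below the line: ¥7,000, ¥28,000, ¥34,000 (q = 3 of N = 10).
Relative gaps: (37000−7000)/37000 = 0.8108; (37000−28000)/37000 = 0.2432; (37000−34000)/37000 = 0.0811.
Sum of shortfalls = 1.135135; P₁ averages over all N: 1.135135 / 10 = 0.1135.

0.1135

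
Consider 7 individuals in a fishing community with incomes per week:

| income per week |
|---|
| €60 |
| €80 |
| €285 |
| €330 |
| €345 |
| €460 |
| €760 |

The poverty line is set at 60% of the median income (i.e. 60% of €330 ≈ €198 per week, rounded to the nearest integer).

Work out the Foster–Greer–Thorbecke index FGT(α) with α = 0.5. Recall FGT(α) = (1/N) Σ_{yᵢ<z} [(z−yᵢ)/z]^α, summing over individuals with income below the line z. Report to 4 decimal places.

0.2295

Below z: €60, €80 (q = 2 of N = 7).
Shortfall ratios: (198−60)/198 = 0.6970; (198−80)/198 = 0.5960.
Raised to α = 0.5: 0.83485; 0.77198.
Sum = 1.606831; FGT(0.5) = 1.606831 / 7 = 0.2295.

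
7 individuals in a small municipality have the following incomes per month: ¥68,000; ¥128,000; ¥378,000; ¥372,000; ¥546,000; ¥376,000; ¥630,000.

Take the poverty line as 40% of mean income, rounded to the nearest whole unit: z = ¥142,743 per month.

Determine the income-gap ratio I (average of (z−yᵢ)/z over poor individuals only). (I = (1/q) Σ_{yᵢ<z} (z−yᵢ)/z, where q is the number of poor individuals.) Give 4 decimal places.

0.3135

Below z: ¥68,000, ¥128,000 (q = 2 of N = 7).
Shortfall ratios (z−y)/z: 0.5236, 0.1033; sum = 0.626903.
I averages over the q = 2 poor units only: 0.626903 / 2 = 0.3135.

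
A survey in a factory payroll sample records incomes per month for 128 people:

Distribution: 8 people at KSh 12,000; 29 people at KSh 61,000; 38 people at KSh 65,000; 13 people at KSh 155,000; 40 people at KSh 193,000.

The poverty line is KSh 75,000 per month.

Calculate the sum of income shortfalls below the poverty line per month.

KSh 1,290,000

Below the line: 8×KSh 12,000, 29×KSh 61,000, 38×KSh 65,000 (q = 75 of N = 128).
Individual gaps: 8×(75000−12000) = 504000; 29×(75000−61000) = 406000; 38×(75000−65000) = 380000.
Aggregate gap = KSh 1,290,000.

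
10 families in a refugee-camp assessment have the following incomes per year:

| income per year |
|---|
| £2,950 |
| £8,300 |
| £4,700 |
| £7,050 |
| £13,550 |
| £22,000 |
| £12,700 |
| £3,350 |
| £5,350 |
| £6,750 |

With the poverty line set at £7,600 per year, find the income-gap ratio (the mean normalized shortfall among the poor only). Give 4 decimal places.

Below the line: £2,950, £3,350, £4,700, £5,350, £6,750, £7,050 (q = 6 of N = 10).
Shortfall ratios (z−y)/z: 0.6118, 0.5592, 0.3816, 0.2961, 0.1118, 0.0724; sum = 2.032895.
The income-gap ratio divides by q (the poor only): 2.032895 / 6 = 0.3388.

0.3388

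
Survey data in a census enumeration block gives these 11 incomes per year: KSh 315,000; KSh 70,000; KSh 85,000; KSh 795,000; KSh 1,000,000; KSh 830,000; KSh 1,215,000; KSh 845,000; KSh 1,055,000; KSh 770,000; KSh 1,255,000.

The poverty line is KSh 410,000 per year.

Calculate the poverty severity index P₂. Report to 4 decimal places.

0.1245

Below the line: KSh 70,000, KSh 85,000, KSh 315,000 (q = 3 of N = 11).
Normalized shortfalls: (410000−70000)/410000 = 0.8293; (410000−85000)/410000 = 0.7927; (410000−315000)/410000 = 0.2317.
Squared: 0.6877; 0.6283; 0.0537.
Sum = 1.369720; P₂ = 1.369720 / 11 = 0.1245.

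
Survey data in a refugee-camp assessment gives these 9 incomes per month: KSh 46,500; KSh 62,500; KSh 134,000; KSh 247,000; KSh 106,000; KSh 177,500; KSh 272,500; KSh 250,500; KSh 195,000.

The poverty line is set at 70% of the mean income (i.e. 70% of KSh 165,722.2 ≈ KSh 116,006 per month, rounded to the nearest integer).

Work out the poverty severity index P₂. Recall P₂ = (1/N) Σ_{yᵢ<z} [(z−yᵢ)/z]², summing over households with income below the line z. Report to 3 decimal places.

0.064

Below z: KSh 46,500, KSh 62,500, KSh 106,000 (q = 3 of N = 9).
Gap ratios (z−y)/z: (116006−46500)/116006 = 0.5992; (116006−62500)/116006 = 0.4612; (116006−106000)/116006 = 0.0863.
Squared: 0.3590; 0.2127; 0.0074.
Sum = 0.579168; P₂ = 0.579168 / 9 = 0.064.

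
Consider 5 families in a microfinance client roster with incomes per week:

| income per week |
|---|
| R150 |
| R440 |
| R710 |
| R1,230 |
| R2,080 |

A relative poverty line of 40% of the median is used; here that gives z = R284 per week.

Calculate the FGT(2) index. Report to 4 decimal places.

0.0445

Below the line: R150 (q = 1 of N = 5).
Gap ratios (z−y)/z: (284−150)/284 = 0.4718.
Squared: 0.2226.
Sum = 0.222624; P₂ = 0.222624 / 5 = 0.0445.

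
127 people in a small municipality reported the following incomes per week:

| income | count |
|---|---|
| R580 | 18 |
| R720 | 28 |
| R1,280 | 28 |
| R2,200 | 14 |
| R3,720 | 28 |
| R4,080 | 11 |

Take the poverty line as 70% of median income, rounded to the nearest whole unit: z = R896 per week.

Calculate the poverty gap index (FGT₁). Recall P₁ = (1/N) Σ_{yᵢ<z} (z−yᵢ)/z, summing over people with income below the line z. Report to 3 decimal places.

Below the line: 18×R580, 28×R720 (q = 46 of N = 127).
Relative gaps: (896−580)/896 = 0.3527 (×18); (896−720)/896 = 0.1964 (×28).
Sum of shortfalls = 11.848214; P₁ averages over all N: 11.848214 / 127 = 0.093.

0.093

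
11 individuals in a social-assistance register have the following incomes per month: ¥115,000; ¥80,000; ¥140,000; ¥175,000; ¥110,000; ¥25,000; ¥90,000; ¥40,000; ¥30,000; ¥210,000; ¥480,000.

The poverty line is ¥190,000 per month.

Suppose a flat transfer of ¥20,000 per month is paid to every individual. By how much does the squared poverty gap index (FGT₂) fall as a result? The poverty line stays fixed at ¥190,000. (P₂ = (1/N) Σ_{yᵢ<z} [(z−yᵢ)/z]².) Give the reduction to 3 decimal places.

0.082

Before: below the line — ¥25,000, ¥30,000, ¥40,000, ¥80,000, ¥90,000, ¥110,000, ¥115,000, ¥140,000, ¥175,000; squared poverty gap index (FGT₂) = 0.28249.
After the ¥20,000 transfer: below the line — ¥45,000, ¥50,000, ¥60,000, ¥100,000, ¥110,000, ¥130,000, ¥135,000, ¥160,000; squared poverty gap index (FGT₂) = 0.20033.
Reduction = 0.28249 − 0.20033 = 0.082.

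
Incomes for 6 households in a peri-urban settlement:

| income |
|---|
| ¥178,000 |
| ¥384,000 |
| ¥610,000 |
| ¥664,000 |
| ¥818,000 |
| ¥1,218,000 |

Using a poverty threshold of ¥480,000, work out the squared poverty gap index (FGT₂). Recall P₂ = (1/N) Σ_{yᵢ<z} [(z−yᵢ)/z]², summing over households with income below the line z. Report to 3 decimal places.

Incomes under z: ¥178,000, ¥384,000 (q = 2 of N = 6).
Relative gaps: (480000−178000)/480000 = 0.6292; (480000−384000)/480000 = 0.2000.
Squared: 0.3959; 0.0400.
Sum = 0.435851; P₂ = 0.435851 / 6 = 0.073.

0.073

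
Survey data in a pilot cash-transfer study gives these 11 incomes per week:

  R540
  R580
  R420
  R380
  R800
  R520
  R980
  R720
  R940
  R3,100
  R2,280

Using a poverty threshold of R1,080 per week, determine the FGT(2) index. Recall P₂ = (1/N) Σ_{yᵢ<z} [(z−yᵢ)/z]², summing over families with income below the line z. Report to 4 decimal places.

0.1573

Incomes under z: R380, R420, R520, R540, R580, R720, R800, R940, R980 (q = 9 of N = 11).
Gap ratios (z−y)/z: (1080−380)/1080 = 0.6481; (1080−420)/1080 = 0.6111; (1080−520)/1080 = 0.5185; (1080−540)/1080 = 0.5000; (1080−580)/1080 = 0.4630; (1080−720)/1080 = 0.3333; (1080−800)/1080 = 0.2593; (1080−940)/1080 = 0.1296; (1080−980)/1080 = 0.0926.
Squared: 0.4201; 0.3735; 0.2689; 0.2500; 0.2143; 0.1111; 0.0672; 0.0168; 0.0086.
Sum = 1.730453; P₂ = 1.730453 / 11 = 0.1573.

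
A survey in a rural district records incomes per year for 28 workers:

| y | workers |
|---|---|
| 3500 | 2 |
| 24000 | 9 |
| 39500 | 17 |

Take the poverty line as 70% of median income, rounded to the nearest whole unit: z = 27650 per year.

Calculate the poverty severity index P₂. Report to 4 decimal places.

Incomes under z: 2×3500, 9×24000 (q = 11 of N = 28).
Relative gaps: (27650−3500)/27650 = 0.8734 (×2); (27650−24000)/27650 = 0.1320 (×9).
Squared: 0.7629 (×2); 0.0174 (×9).
Sum = 1.682550; P₂ = 1.682550 / 28 = 0.0601.

0.0601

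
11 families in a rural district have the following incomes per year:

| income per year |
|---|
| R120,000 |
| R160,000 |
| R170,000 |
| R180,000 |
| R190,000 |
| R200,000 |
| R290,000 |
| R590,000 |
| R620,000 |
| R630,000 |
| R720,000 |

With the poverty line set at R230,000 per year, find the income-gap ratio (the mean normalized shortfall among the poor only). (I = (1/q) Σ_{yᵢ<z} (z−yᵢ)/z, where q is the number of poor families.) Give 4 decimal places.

Below the line: R120,000, R160,000, R170,000, R180,000, R190,000, R200,000 (q = 6 of N = 11).
Shortfall ratios (z−y)/z: 0.4783, 0.3043, 0.2609, 0.2174, 0.1739, 0.1304; sum = 1.565217.
I averages over the q = 6 poor units only: 1.565217 / 6 = 0.2609.

0.2609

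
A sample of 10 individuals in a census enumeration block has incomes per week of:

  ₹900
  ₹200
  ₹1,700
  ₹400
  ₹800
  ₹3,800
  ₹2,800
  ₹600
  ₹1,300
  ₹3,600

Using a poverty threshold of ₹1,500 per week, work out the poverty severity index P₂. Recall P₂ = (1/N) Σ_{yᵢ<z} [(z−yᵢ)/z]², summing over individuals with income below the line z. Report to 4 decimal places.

Incomes under z: ₹200, ₹400, ₹600, ₹800, ₹900, ₹1,300 (q = 6 of N = 10).
Normalized shortfalls: (1500−200)/1500 = 0.8667; (1500−400)/1500 = 0.7333; (1500−600)/1500 = 0.6000; (1500−800)/1500 = 0.4667; (1500−900)/1500 = 0.4000; (1500−1300)/1500 = 0.1333.
Squared: 0.7511; 0.5378; 0.3600; 0.2178; 0.1600; 0.0178.
Sum = 2.044444; P₂ = 2.044444 / 10 = 0.2044.

0.2044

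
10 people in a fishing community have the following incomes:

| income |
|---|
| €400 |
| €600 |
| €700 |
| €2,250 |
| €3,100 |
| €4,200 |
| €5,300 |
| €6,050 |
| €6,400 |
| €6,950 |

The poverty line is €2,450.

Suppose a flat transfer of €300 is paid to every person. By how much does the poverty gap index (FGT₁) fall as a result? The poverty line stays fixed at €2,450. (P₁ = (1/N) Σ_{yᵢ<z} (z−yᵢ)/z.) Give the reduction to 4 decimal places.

Before: below the line — €400, €600, €700, €2,250; poverty gap index (FGT₁) = 0.238776.
After the €300 transfer: below the line — €700, €900, €1,000; poverty gap index (FGT₁) = 0.193878.
Reduction = 0.238776 − 0.193878 = 0.0449.

0.0449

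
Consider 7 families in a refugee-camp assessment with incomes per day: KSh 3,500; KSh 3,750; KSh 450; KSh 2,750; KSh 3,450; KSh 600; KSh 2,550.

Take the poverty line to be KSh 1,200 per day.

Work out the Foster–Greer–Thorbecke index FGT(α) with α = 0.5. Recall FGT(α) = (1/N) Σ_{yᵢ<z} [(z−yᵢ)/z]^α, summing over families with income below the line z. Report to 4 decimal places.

Below z: KSh 450, KSh 600 (q = 2 of N = 7).
Shortfall ratios: (1200−450)/1200 = 0.6250; (1200−600)/1200 = 0.5000.
Raised to α = 0.5: 0.79057; 0.70711.
Sum = 1.497676; FGT(0.5) = 1.497676 / 7 = 0.2140.

0.2140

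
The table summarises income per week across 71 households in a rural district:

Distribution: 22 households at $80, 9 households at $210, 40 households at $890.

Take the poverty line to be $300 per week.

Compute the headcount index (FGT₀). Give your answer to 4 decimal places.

0.4366

31 of the 71 households have income below $300.
H = 31/71 = 0.4366.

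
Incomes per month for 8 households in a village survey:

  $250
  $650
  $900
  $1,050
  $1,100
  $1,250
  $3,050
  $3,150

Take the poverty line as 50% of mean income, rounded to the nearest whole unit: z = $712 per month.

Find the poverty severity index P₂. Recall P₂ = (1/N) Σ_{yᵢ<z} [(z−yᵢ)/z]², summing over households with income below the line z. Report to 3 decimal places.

0.054

Incomes under z: $250, $650 (q = 2 of N = 8).
Gap ratios (z−y)/z: (712−250)/712 = 0.6489; (712−650)/712 = 0.0871.
Squared: 0.4210; 0.0076.
Sum = 0.428623; P₂ = 0.428623 / 8 = 0.054.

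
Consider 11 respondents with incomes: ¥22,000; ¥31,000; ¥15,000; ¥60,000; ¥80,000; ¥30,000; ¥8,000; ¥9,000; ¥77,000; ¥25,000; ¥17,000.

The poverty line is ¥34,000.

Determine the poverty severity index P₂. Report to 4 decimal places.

Incomes under z: ¥8,000, ¥9,000, ¥15,000, ¥17,000, ¥22,000, ¥25,000, ¥30,000, ¥31,000 (q = 8 of N = 11).
Gap ratios (z−y)/z: (34000−8000)/34000 = 0.7647; (34000−9000)/34000 = 0.7353; (34000−15000)/34000 = 0.5588; (34000−17000)/34000 = 0.5000; (34000−22000)/34000 = 0.3529; (34000−25000)/34000 = 0.2647; (34000−30000)/34000 = 0.1176; (34000−31000)/34000 = 0.0882.
Squared: 0.5848; 0.5407; 0.3123; 0.2500; 0.1246; 0.0701; 0.0138; 0.0078.
Sum = 1.903979; P₂ = 1.903979 / 11 = 0.1731.

0.1731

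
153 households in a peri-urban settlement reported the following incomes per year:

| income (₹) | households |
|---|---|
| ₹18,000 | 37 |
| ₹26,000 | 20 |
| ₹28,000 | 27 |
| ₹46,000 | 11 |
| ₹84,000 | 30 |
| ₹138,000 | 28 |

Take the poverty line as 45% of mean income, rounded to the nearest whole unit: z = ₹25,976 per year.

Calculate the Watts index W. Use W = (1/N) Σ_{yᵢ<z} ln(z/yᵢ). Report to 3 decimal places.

Below z: 37×₹18,000 (q = 37 of N = 153).
ln(z/y) terms: ln(25976/18000) = 0.3668 (×37).
W = 13.571647 / 153 = 0.089.

0.089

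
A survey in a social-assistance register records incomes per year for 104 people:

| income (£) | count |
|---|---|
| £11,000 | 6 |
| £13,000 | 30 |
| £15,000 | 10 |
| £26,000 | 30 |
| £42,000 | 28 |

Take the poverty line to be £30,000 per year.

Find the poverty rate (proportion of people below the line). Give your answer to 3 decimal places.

0.731

76 of the 104 people have income below £30,000.
H = 76/104 = 0.731.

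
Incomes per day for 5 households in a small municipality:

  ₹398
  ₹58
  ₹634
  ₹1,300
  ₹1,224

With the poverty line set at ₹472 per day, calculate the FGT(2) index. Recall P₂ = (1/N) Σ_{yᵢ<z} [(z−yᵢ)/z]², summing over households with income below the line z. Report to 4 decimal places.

Incomes under z: ₹58, ₹398 (q = 2 of N = 5).
Shortfall ratios: (472−58)/472 = 0.8771; (472−398)/472 = 0.1568.
Squared: 0.7693; 0.0246.
Sum = 0.793917; P₂ = 0.793917 / 5 = 0.1588.

0.1588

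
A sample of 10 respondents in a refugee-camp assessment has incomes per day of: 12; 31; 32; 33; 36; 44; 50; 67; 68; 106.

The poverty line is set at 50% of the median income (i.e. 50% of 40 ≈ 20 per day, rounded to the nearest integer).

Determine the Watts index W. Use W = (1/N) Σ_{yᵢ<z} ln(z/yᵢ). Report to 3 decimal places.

0.051

Poor units: 12 (q = 1 of N = 10).
Log gaps: ln(20/12) = 0.5108.
W = 0.510826 / 10 = 0.051.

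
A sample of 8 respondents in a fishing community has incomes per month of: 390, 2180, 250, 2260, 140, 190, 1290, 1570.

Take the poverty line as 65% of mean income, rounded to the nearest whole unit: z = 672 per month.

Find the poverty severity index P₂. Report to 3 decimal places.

0.214

Incomes under z: 140, 190, 250, 390 (q = 4 of N = 8).
Shortfall ratios: (672−140)/672 = 0.7917; (672−190)/672 = 0.7173; (672−250)/672 = 0.6280; (672−390)/672 = 0.4196.
Squared: 0.6267; 0.5145; 0.3944; 0.1761.
Sum = 1.711655; P₂ = 1.711655 / 8 = 0.214.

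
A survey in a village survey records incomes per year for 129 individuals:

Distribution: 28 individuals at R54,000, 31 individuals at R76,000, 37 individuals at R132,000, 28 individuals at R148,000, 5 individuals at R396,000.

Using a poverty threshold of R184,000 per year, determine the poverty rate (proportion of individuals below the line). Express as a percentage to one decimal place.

124 of the 129 individuals have income below R184,000.
H = 124/129 = 96.1%.

96.1%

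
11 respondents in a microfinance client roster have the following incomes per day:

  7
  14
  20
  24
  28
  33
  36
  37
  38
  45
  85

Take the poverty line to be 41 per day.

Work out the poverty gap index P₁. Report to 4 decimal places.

0.2927

Below the line: 7, 14, 20, 24, 28, 33, 36, 37, 38 (q = 9 of N = 11).
Relative gaps: (41−7)/41 = 0.8293; (41−14)/41 = 0.6585; (41−20)/41 = 0.5122; (41−24)/41 = 0.4146; (41−28)/41 = 0.3171; (41−33)/41 = 0.1951; (41−36)/41 = 0.1220; (41−37)/41 = 0.0976; (41−38)/41 = 0.0732.
Sum of shortfalls = 3.219512; P₁ averages over all N: 3.219512 / 11 = 0.2927.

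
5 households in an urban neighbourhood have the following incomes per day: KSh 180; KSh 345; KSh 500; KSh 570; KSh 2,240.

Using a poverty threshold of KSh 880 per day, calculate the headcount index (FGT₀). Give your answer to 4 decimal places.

0.8000

4 of the 5 households have income below KSh 880.
H = 4/5 = 0.8000.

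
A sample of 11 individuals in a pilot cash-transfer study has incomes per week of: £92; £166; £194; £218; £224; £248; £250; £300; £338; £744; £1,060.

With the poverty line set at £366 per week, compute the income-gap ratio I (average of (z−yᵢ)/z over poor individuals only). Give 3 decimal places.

Incomes under z: £92, £166, £194, £218, £224, £248, £250, £300, £338 (q = 9 of N = 11).
Relative gaps: 0.7486, 0.5464, 0.4699, 0.4044, 0.3880, 0.3224, 0.3169, 0.1803, 0.0765; sum = 3.453552.
I averages over the q = 9 poor units only: 3.453552 / 9 = 0.384.

0.384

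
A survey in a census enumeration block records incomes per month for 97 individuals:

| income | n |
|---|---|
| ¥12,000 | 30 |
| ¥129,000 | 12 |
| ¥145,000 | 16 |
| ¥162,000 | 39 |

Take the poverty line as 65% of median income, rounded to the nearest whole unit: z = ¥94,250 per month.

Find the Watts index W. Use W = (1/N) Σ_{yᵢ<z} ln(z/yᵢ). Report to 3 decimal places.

Poor units: 30×¥12,000 (q = 30 of N = 97).
Log shortfalls: ln(94250/12000) = 2.0610 (×30).
W = 61.831325 / 97 = 0.637.

0.637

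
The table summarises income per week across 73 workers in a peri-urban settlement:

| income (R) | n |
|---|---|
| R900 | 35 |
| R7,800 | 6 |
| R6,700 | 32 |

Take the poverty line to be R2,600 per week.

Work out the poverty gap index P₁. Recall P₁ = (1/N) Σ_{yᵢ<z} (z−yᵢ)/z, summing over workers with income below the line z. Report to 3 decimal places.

0.313

Below the line: 35×R900 (q = 35 of N = 73).
Relative gaps: (2600−900)/2600 = 0.6538 (×35).
Σ = 22.884615. Dividing by the full population N = 73 gives P₁ = 0.313.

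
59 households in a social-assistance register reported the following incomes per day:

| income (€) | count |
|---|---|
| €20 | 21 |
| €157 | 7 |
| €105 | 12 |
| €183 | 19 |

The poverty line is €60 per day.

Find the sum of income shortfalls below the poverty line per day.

€840

Incomes under z: 21×€20 (q = 21 of N = 59).
Individual gaps: 21×(60−20) = 840.
Aggregate gap = €840.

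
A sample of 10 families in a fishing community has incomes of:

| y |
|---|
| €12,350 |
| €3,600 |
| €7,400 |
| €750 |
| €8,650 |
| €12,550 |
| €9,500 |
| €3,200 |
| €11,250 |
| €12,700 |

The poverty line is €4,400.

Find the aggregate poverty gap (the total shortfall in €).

Poor units: €750, €3,200, €3,600 (q = 3 of N = 10).
Individual gaps: 4400−750 = 3650; 4400−3200 = 1200; 4400−3600 = 800.
Aggregate gap = €5,650.

€5,650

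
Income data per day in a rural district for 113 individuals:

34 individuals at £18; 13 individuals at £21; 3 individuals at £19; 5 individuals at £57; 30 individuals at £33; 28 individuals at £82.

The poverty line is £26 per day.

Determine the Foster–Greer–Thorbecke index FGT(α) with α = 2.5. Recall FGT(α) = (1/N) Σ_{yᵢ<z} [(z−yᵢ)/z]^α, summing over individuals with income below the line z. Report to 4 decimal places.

0.0187

Below z: 34×£18, 3×£19, 13×£21 (q = 50 of N = 113).
Normalized shortfalls: (26−18)/26 = 0.3077 (×34); (26−19)/26 = 0.2692 (×3); (26−21)/26 = 0.1923 (×13).
Raised to α = 2.5: 0.05252 (×34); 0.03761 (×3); 0.01622 (×13).
Sum = 2.109207; FGT(2.5) = 2.109207 / 113 = 0.0187.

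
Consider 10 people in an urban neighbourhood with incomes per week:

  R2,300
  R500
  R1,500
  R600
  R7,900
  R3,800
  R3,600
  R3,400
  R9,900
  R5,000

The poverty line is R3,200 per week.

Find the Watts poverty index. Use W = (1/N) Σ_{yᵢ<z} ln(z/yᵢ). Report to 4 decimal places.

Below the line: R500, R600, R1,500, R2,300 (q = 4 of N = 10).
Log shortfalls: ln(3200/500) = 1.8563; ln(3200/600) = 1.6740; ln(3200/1500) = 0.7577; ln(3200/2300) = 0.3302.
W = 4.618202 / 10 = 0.4618.

0.4618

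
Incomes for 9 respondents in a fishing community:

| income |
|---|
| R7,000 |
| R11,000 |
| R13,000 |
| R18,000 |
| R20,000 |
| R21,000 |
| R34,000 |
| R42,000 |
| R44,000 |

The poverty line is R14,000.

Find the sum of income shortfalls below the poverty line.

Incomes under z: R7,000, R11,000, R13,000 (q = 3 of N = 9).
Individual gaps: 14000−7000 = 7000; 14000−11000 = 3000; 14000−13000 = 1000.
Aggregate gap = R11,000.

R11,000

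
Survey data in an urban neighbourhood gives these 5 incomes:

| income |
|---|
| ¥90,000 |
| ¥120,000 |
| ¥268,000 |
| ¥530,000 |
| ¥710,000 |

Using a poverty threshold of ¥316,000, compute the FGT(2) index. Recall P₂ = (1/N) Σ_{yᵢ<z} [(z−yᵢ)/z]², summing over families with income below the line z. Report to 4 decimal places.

0.1839

Below z: ¥90,000, ¥120,000, ¥268,000 (q = 3 of N = 5).
Gap ratios (z−y)/z: (316000−90000)/316000 = 0.7152; (316000−120000)/316000 = 0.6203; (316000−268000)/316000 = 0.1519.
Squared: 0.5115; 0.3847; 0.0231.
Sum = 0.919284; P₂ = 0.919284 / 5 = 0.1839.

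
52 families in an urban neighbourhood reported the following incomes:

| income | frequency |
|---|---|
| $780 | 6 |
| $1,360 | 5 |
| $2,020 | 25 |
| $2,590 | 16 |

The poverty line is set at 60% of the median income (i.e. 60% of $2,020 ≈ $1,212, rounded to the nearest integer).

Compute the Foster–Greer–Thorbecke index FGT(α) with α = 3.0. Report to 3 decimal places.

0.005

Below z: 6×$780 (q = 6 of N = 52).
Shortfall ratios: (1212−780)/1212 = 0.3564 (×6).
Raised to α = 3.0: 0.04528 (×6).
Sum = 0.271703; FGT(3.0) = 0.271703 / 52 = 0.005.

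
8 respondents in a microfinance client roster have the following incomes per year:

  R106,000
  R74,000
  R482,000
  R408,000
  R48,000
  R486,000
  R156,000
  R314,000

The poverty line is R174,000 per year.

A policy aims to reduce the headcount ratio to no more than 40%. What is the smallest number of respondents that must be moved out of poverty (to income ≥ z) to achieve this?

Currently q = 4 of N = 8 are below the line (H = 0.500).
A headcount ratio of at most 40% allows at most ⌊0.40 × 8⌋ = 3 poor respondents.
So at least 4 − 3 = 1 must be lifted.

1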